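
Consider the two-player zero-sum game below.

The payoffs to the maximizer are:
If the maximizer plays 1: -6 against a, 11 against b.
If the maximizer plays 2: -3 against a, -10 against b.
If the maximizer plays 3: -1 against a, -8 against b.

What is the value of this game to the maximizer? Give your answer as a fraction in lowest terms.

-59/24

Row 2 is strictly dominated by row 3, so the maximizer never plays it.
The remaining 2×2 game on (1, 3) × (a, b) has no saddle point. Let the maximizer play 1 with probability p; indifference gives −6p − (1−p) = 11p − 8(1−p), so p = 7/24.
Similarly the minimizer's optimal q on a is 19/24, and the value is -6·(19/24) + (11)·(5/24) = -59/24.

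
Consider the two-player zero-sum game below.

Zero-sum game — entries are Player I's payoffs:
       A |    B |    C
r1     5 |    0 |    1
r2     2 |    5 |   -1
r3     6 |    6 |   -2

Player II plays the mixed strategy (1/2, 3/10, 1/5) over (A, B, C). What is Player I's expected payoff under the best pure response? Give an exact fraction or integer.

r1: (5)·(1/2) + (0)·(3/10) + (1)·(1/5) = 27/10.
r2: (2)·(1/2) + (5)·(3/10) + (-1)·(1/5) = 23/10.
r3: (6)·(1/2) + (6)·(3/10) + (-2)·(1/5) = 22/5.
The best pure response is r3 with expected payoff 22/5.

22/5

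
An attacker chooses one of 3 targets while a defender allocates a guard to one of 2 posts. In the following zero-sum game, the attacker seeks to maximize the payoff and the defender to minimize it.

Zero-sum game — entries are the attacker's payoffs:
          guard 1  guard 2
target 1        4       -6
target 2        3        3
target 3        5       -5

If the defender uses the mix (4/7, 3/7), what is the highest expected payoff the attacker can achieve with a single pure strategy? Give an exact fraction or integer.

3

target 1: (4)·(4/7) + (-6)·(3/7) = -2/7.
target 2: (3)·(4/7) + (3)·(3/7) = 3.
target 3: (5)·(4/7) + (-5)·(3/7) = 5/7.
The best pure response is target 2 with expected payoff 3.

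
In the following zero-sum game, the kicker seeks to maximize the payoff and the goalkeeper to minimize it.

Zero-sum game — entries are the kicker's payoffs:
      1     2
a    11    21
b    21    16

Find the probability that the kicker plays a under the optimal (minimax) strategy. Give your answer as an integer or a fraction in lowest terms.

1/3

Row minima are 11 and 16, so the kicker's maximin is 16; column maxima are 21 and 21, so the goalkeeper's minimax is 21. These differ, so the equilibrium is in mixed strategies.
Let the kicker play a with probability p. The goalkeeper is indifferent when 11p + 21(1−p) = 21p + 16(1−p), giving p = 1/3.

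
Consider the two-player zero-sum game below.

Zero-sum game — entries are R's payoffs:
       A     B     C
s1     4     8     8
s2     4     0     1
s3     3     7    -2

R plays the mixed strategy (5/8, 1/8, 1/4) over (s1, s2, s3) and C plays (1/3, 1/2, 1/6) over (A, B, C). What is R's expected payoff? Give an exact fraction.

259/48

Against (1/3, 1/2, 1/6), each row's expected payoff is s1: 20/3; s2: 3/2; s3: 25/6.
Taking the (5/8, 1/8, 1/4)-weighted average: (5/8)·(20/3) + (1/8)·(3/2) + (1/4)·(25/6) = 259/48.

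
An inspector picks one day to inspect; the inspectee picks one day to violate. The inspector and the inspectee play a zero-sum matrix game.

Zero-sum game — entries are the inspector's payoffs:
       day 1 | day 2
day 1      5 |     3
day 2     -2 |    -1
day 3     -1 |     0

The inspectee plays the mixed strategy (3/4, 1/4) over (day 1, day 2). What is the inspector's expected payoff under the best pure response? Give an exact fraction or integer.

day 1: (5)·(3/4) + (3)·(1/4) = 9/2.
day 2: (-2)·(3/4) + (-1)·(1/4) = -7/4.
day 3: (-1)·(3/4) + (0)·(1/4) = -3/4.
The best pure response is day 1 with expected payoff 9/2.

9/2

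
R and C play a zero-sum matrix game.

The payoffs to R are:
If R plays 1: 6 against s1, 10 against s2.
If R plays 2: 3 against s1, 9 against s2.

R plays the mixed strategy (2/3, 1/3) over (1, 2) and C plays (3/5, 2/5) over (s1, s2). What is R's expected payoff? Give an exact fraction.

103/15

Against (3/5, 2/5), each row's expected payoff is 1: 38/5; 2: 27/5.
Taking the (2/3, 1/3)-weighted average: (2/3)·(38/5) + (1/3)·(27/5) = 103/15.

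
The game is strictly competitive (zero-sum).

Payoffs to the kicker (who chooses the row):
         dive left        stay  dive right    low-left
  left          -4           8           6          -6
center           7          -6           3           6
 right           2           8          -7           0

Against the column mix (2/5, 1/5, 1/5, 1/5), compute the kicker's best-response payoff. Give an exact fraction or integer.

17/5

left: (-4)·(2/5) + (8)·(1/5) + (6)·(1/5) + (-6)·(1/5) = 0.
center: (7)·(2/5) + (-6)·(1/5) + (3)·(1/5) + (6)·(1/5) = 17/5.
right: (2)·(2/5) + (8)·(1/5) + (-7)·(1/5) + (0)·(1/5) = 1.
The best pure response is center with expected payoff 17/5.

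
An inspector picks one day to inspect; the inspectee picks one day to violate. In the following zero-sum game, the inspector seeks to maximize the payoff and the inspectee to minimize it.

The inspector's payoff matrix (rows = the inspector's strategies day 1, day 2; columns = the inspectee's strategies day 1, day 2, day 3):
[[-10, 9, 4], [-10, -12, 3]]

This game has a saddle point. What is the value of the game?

-10

Row minima: -10, -12 → the inspector's maximin is -10.
Column maxima: -10, 9, 4 → the inspectee's minimax is -10.
They coincide at (day 1, day 1), so the value is -10.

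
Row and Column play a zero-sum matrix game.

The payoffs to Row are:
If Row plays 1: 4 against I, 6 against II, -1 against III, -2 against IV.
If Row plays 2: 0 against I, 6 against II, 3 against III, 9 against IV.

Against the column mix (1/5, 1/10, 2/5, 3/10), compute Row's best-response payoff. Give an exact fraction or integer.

9/2

1: (4)·(1/5) + (6)·(1/10) + (-1)·(2/5) + (-2)·(3/10) = 2/5.
2: (0)·(1/5) + (6)·(1/10) + (3)·(2/5) + (9)·(3/10) = 9/2.
The best pure response is 2 with expected payoff 9/2.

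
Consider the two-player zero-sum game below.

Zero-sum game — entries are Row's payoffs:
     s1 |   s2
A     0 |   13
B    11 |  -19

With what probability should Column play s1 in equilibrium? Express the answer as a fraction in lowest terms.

32/43

Row minima are 0 and -19, so Row's maximin is 0; column maxima are 11 and 13, so Column's minimax is 11. These differ, so the equilibrium is in mixed strategies.
Let Column play s1 with probability q. Row is indifferent when 13(1−q) = 11q − 19(1−q), giving q = 32/43.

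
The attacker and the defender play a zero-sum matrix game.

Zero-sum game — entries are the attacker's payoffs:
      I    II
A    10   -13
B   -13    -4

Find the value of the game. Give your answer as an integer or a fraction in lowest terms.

Row minima are -13 and -13, so the attacker's maximin is -13; column maxima are 10 and -4, so the defender's minimax is -4. These differ, so the equilibrium is in mixed strategies.
Let the attacker play A with probability p. The defender is indifferent when 10p − 13(1−p) = −13p − 4(1−p), giving p = 9/32.
Let the defender play I with probability q. The attacker is indifferent when 10q − 13(1−q) = −13q − 4(1−q), giving q = 9/32.
The value is 10·(9/32) + (-13)·(23/32) = -209/32.

-209/32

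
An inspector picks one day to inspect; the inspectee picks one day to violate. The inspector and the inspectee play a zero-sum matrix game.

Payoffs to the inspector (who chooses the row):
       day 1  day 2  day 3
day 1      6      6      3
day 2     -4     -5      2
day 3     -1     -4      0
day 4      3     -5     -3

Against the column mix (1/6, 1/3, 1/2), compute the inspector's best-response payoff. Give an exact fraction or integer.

9/2

day 1: (6)·(1/6) + (6)·(1/3) + (3)·(1/2) = 9/2.
day 2: (-4)·(1/6) + (-5)·(1/3) + (2)·(1/2) = -4/3.
day 3: (-1)·(1/6) + (-4)·(1/3) + (0)·(1/2) = -3/2.
day 4: (3)·(1/6) + (-5)·(1/3) + (-3)·(1/2) = -8/3.
The best pure response is day 1 with expected payoff 9/2.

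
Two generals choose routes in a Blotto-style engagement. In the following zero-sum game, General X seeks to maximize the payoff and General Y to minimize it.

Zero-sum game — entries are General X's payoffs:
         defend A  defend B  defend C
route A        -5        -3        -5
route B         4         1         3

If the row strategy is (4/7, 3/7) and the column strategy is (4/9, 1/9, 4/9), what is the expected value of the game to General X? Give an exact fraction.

Against (4/9, 1/9, 4/9), each row's expected payoff is route A: -43/9; route B: 29/9.
Taking the (4/7, 3/7)-weighted average: (4/7)·(-43/9) + (3/7)·(29/9) = -85/63.

-85/63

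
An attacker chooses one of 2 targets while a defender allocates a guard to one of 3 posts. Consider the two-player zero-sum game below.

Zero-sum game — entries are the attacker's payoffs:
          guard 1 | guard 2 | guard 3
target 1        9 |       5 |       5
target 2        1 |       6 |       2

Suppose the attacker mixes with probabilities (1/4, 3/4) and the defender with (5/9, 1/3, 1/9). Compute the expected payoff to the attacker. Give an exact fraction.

Against (5/9, 1/3, 1/9), each row's expected payoff is target 1: 65/9; target 2: 25/9.
Taking the (1/4, 3/4)-weighted average: (1/4)·(65/9) + (3/4)·(25/9) = 35/9.

35/9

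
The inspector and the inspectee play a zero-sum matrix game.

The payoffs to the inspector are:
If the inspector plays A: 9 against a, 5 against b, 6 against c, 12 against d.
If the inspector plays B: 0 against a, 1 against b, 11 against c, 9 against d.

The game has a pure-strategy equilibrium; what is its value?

Row minima: 5, 0 → the inspector's maximin is 5.
Column maxima: 9, 5, 11, 12 → the inspectee's minimax is 5.
They coincide at (A, b), so the value is 5.

5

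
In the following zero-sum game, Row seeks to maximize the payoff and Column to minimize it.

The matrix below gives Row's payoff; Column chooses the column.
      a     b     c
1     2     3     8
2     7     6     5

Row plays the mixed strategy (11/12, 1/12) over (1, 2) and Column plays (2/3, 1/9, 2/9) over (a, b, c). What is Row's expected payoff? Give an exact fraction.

133/36

Against (2/3, 1/9, 2/9), each row's expected payoff is 1: 31/9; 2: 58/9.
Taking the (11/12, 1/12)-weighted average: (11/12)·(31/9) + (1/12)·(58/9) = 133/36.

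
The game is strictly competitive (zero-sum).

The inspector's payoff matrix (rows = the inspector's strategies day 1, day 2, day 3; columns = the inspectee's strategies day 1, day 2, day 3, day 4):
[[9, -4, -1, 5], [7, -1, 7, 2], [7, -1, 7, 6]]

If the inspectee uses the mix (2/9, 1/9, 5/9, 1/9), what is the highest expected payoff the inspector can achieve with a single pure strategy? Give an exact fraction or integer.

day 1: (9)·(2/9) + (-4)·(1/9) + (-1)·(5/9) + (5)·(1/9) = 14/9.
day 2: (7)·(2/9) + (-1)·(1/9) + (7)·(5/9) + (2)·(1/9) = 50/9.
day 3: (7)·(2/9) + (-1)·(1/9) + (7)·(5/9) + (6)·(1/9) = 6.
The best pure response is day 3 with expected payoff 6.

6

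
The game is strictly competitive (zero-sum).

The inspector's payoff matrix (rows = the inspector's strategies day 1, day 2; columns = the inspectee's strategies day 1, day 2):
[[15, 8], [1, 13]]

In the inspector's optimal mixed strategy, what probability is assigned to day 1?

12/19

Row minima are 8 and 1, so the inspector's maximin is 8; column maxima are 15 and 13, so the inspectee's minimax is 13. These differ, so the equilibrium is in mixed strategies.
Let the inspector play day 1 with probability p. The inspectee is indifferent when 15p + (1−p) = 8p + 13(1−p), giving p = 12/19.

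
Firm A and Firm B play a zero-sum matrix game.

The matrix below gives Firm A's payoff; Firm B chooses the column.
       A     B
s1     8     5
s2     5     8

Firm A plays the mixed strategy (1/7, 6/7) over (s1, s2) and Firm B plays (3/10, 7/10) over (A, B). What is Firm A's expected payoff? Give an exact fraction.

97/14

Against (3/10, 7/10), each row's expected payoff is s1: 59/10; s2: 71/10.
Taking the (1/7, 6/7)-weighted average: (1/7)·(59/10) + (6/7)·(71/10) = 97/14.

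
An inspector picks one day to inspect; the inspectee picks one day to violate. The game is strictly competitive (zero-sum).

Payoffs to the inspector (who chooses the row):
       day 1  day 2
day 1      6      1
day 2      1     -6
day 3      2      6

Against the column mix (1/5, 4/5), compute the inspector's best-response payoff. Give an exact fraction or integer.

day 1: (6)·(1/5) + (1)·(4/5) = 2.
day 2: (1)·(1/5) + (-6)·(4/5) = -23/5.
day 3: (2)·(1/5) + (6)·(4/5) = 26/5.
The best pure response is day 3 with expected payoff 26/5.

26/5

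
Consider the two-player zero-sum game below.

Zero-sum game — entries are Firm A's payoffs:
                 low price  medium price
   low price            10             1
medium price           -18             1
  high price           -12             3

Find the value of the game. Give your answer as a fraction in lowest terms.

7/4

Row medium price is strictly dominated by row high price, so Firm A never plays it.
The remaining 2×2 game on (low price, high price) × (low price, medium price) has no saddle point. Let Firm A play low price with probability p; indifference gives 10p − 12(1−p) = p + 3(1−p), so p = 5/8.
Similarly Firm B's optimal q on low price is 1/12, and the value is 10·(1/12) + (1)·(11/12) = 7/4.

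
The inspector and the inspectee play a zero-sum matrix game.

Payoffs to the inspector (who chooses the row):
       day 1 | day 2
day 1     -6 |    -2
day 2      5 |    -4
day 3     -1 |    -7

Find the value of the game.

Row day 3 is strictly dominated by row day 2, so the inspector never plays it.
The remaining 2×2 game on (day 1, day 2) × (day 1, day 2) has no saddle point. Let the inspector play day 1 with probability p; indifference gives −6p + 5(1−p) = −2p − 4(1−p), so p = 9/13.
Similarly the inspectee's optimal q on day 1 is 2/13, and the value is -6·(2/13) + (-2)·(11/13) = -34/13.

-34/13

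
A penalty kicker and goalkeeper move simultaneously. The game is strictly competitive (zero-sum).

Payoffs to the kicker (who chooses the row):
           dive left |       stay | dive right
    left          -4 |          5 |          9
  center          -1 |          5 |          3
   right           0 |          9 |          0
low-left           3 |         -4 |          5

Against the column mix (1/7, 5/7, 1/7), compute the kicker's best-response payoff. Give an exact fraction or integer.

45/7

left: (-4)·(1/7) + (5)·(5/7) + (9)·(1/7) = 30/7.
center: (-1)·(1/7) + (5)·(5/7) + (3)·(1/7) = 27/7.
right: (0)·(1/7) + (9)·(5/7) + (0)·(1/7) = 45/7.
low-left: (3)·(1/7) + (-4)·(5/7) + (5)·(1/7) = -12/7.
The best pure response is right with expected payoff 45/7.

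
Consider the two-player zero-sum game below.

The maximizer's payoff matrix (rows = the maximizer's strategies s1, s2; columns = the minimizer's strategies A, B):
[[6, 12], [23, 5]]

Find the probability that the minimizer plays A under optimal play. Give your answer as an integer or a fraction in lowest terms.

Row minima are 6 and 5, so the maximizer's maximin is 6; column maxima are 23 and 12, so the minimizer's minimax is 12. These differ, so the equilibrium is in mixed strategies.
Let the minimizer play A with probability q. The maximizer is indifferent when 6q + 12(1−q) = 23q + 5(1−q), giving q = 7/24.

7/24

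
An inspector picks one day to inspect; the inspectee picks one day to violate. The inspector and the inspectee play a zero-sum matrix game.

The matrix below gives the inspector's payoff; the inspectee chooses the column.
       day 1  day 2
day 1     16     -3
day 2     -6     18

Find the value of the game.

270/43

Row minima are -3 and -6, so the inspector's maximin is -3; column maxima are 16 and 18, so the inspectee's minimax is 16. These differ, so the equilibrium is in mixed strategies.
Let the inspector play day 1 with probability p. The inspectee is indifferent when 16p − 6(1−p) = −3p + 18(1−p), giving p = 24/43.
Let the inspectee play day 1 with probability q. The inspector is indifferent when 16q − 3(1−q) = −6q + 18(1−q), giving q = 21/43.
The value is 16·(21/43) + (-3)·(22/43) = 270/43.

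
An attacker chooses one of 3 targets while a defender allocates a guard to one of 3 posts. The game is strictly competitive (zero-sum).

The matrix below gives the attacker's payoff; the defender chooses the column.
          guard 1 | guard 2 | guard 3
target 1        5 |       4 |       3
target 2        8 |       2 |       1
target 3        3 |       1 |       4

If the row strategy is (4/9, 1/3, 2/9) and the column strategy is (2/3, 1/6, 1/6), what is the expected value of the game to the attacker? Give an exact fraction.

247/54

Against (2/3, 1/6, 1/6), each row's expected payoff is target 1: 9/2; target 2: 35/6; target 3: 17/6.
Taking the (4/9, 1/3, 2/9)-weighted average: (4/9)·(9/2) + (1/3)·(35/6) + (2/9)·(17/6) = 247/54.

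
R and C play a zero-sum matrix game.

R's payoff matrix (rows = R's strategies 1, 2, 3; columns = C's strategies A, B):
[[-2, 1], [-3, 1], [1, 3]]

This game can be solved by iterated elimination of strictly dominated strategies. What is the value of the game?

Column B is strictly dominated by A for C (-2<1, -3<1, 1<3); eliminate B.
Row 1 is strictly dominated by row 3 (1>-2); eliminate 1.
Row 2 is strictly dominated by row 3 (1>-3); eliminate 2.
Only (3, A) remains, with payoff 1.

1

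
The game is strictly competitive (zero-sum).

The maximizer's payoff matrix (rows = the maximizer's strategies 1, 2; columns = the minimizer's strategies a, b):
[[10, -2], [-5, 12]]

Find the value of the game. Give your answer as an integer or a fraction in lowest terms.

Row minima are -2 and -5, so the maximizer's maximin is -2; column maxima are 10 and 12, so the minimizer's minimax is 10. These differ, so the equilibrium is in mixed strategies.
Let the maximizer play 1 with probability p. The minimizer is indifferent when 10p − 5(1−p) = −2p + 12(1−p), giving p = 17/29.
Let the minimizer play a with probability q. The maximizer is indifferent when 10q − 2(1−q) = −5q + 12(1−q), giving q = 14/29.
The value is 10·(14/29) + (-2)·(15/29) = 110/29.

110/29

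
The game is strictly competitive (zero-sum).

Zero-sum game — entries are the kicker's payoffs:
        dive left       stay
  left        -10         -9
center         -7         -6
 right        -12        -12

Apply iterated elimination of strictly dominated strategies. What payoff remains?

-7

Row right is strictly dominated by row left (-10>-12, -9>-12); eliminate right.
Column stay is strictly dominated by dive left for the goalkeeper (-10<-9, -7<-6); eliminate stay.
Row left is strictly dominated by row center (-7>-10); eliminate left.
Only (center, dive left) remains, with payoff -7.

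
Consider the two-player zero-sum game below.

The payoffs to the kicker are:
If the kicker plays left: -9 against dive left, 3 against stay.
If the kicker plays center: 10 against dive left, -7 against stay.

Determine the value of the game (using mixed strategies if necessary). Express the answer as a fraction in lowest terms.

Row minima are -9 and -7, so the kicker's maximin is -7; column maxima are 10 and 3, so the goalkeeper's minimax is 3. These differ, so the equilibrium is in mixed strategies.
Let the kicker play left with probability p. The goalkeeper is indifferent when −9p + 10(1−p) = 3p − 7(1−p), giving p = 17/29.
Let the goalkeeper play dive left with probability q. The kicker is indifferent when −9q + 3(1−q) = 10q − 7(1−q), giving q = 10/29.
The value is -9·(10/29) + (3)·(19/29) = -33/29.

-33/29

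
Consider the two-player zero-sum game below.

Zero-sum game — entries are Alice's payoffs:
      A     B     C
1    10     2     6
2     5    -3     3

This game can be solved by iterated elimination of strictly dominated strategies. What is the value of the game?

Column C is strictly dominated by B for Bob (2<6, -3<3); eliminate C.
Column A is strictly dominated by B for Bob (2<10, -3<5); eliminate A.
Row 2 is strictly dominated by row 1 (2>-3); eliminate 2.
Only (1, B) remains, with payoff 2.

2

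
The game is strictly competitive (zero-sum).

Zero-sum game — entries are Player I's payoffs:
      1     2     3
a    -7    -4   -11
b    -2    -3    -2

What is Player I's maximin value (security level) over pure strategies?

-3

The worst-case payoff for each row is a: -11, b: -3.
The best of these is -3.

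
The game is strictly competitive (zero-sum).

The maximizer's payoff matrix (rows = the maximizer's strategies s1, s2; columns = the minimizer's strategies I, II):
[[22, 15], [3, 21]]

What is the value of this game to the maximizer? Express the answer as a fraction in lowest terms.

Row minima are 15 and 3, so the maximizer's maximin is 15; column maxima are 22 and 21, so the minimizer's minimax is 21. These differ, so the equilibrium is in mixed strategies.
Let the maximizer play s1 with probability p. The minimizer is indifferent when 22p + 3(1−p) = 15p + 21(1−p), giving p = 18/25.
Let the minimizer play I with probability q. The maximizer is indifferent when 22q + 15(1−q) = 3q + 21(1−q), giving q = 6/25.
The value is 22·(6/25) + (15)·(19/25) = 417/25.

417/25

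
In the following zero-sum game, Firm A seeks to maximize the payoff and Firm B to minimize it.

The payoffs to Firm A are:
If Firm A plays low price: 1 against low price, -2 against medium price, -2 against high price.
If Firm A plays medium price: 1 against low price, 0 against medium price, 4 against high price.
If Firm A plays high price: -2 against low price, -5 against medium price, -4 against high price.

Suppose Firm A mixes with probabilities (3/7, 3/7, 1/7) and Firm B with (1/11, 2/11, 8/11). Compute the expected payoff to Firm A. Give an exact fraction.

Against (1/11, 2/11, 8/11), each row's expected payoff is low price: -19/11; medium price: 3; high price: -4.
Taking the (3/7, 3/7, 1/7)-weighted average: (3/7)·(-19/11) + (3/7)·(3) + (1/7)·(-4) = -2/77.

-2/77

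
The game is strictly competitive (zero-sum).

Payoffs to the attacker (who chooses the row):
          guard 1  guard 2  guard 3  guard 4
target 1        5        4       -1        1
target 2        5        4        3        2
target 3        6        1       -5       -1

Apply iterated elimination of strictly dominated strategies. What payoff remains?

Column guard 2 is strictly dominated by guard 3 for the defender (-1<4, 3<4, -5<1); eliminate guard 2.
Column guard 1 is strictly dominated by guard 3 for the defender (-1<5, 3<5, -5<6); eliminate guard 1.
Row target 3 is strictly dominated by row target 1 (-1>-5, 1>-1); eliminate target 3.
Row target 1 is strictly dominated by row target 2 (3>-1, 2>1); eliminate target 1.
Column guard 3 is strictly dominated by guard 4 for the defender (2<3); eliminate guard 3.
Only (target 2, guard 4) remains, with payoff 2.

2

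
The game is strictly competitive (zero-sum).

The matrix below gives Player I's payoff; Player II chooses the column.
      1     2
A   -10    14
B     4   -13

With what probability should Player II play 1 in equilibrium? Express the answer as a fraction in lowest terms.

27/41

Row minima are -10 and -13, so Player I's maximin is -10; column maxima are 4 and 14, so Player II's minimax is 4. These differ, so the equilibrium is in mixed strategies.
Let Player II play 1 with probability q. Player I is indifferent when −10q + 14(1−q) = 4q − 13(1−q), giving q = 27/41.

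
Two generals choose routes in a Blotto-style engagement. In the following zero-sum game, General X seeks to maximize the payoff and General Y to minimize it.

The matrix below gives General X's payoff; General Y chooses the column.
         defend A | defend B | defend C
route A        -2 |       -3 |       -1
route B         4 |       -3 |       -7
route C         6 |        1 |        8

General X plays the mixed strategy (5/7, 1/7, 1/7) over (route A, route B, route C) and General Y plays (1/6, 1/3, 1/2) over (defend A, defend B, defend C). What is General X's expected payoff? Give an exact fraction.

-23/21

Against (1/6, 1/3, 1/2), each row's expected payoff is route A: -11/6; route B: -23/6; route C: 16/3.
Taking the (5/7, 1/7, 1/7)-weighted average: (5/7)·(-11/6) + (1/7)·(-23/6) + (1/7)·(16/3) = -23/21.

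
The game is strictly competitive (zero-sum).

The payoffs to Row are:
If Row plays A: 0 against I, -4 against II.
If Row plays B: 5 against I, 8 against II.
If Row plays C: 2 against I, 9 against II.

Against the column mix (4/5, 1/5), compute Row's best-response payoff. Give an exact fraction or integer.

A: (0)·(4/5) + (-4)·(1/5) = -4/5.
B: (5)·(4/5) + (8)·(1/5) = 28/5.
C: (2)·(4/5) + (9)·(1/5) = 17/5.
The best pure response is B with expected payoff 28/5.

28/5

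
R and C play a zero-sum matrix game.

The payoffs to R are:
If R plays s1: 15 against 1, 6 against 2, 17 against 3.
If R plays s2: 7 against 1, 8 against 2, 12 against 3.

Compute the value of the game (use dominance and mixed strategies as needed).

39/5

Column 3 is strictly dominated by 1 for C (it gives R more in every row).
The remaining 2×2 game on (s1, s2) × (1, 2) has no saddle point. Let R play s1 with probability p; indifference gives 15p + 7(1−p) = 6p + 8(1−p), so p = 1/10.
Similarly C's optimal q on 1 is 1/5, and the value is 15·(1/5) + (6)·(4/5) = 39/5.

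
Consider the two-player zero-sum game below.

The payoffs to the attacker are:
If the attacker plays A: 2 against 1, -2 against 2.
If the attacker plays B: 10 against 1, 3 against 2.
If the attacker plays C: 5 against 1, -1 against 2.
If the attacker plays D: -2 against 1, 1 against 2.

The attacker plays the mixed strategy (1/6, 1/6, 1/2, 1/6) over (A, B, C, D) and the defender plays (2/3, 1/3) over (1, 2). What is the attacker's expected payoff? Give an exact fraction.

Against (2/3, 1/3), each row's expected payoff is A: 2/3; B: 23/3; C: 3; D: -1.
Taking the (1/6, 1/6, 1/2, 1/6)-weighted average: (1/6)·(2/3) + (1/6)·(23/3) + (1/2)·(3) + (1/6)·(-1) = 49/18.

49/18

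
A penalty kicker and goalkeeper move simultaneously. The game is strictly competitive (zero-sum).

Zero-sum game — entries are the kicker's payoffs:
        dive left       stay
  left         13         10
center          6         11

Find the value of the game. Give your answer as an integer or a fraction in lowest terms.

Row minima are 10 and 6, so the kicker's maximin is 10; column maxima are 13 and 11, so the goalkeeper's minimax is 11. These differ, so the equilibrium is in mixed strategies.
Let the kicker play left with probability p. The goalkeeper is indifferent when 13p + 6(1−p) = 10p + 11(1−p), giving p = 5/8.
Let the goalkeeper play dive left with probability q. The kicker is indifferent when 13q + 10(1−q) = 6q + 11(1−q), giving q = 1/8.
The value is 13·(1/8) + (10)·(7/8) = 83/8.

83/8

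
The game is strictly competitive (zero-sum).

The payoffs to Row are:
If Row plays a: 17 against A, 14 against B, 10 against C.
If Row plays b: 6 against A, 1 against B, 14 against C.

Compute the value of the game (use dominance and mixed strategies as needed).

Column A is strictly dominated by B for Column (it gives Row more in every row).
The remaining 2×2 game on (a, b) × (B, C) has no saddle point. Let Row play a with probability p; indifference gives 14p + (1−p) = 10p + 14(1−p), so p = 13/17.
Similarly Column's optimal q on B is 4/17, and the value is 14·(4/17) + (10)·(13/17) = 186/17.

186/17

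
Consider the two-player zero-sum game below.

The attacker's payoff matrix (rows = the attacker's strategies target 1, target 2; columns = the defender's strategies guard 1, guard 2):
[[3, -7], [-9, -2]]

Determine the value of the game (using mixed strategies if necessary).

-69/17

Row minima are -7 and -9, so the attacker's maximin is -7; column maxima are 3 and -2, so the defender's minimax is -2. These differ, so the equilibrium is in mixed strategies.
Let the attacker play target 1 with probability p. The defender is indifferent when 3p − 9(1−p) = −7p − 2(1−p), giving p = 7/17.
Let the defender play guard 1 with probability q. The attacker is indifferent when 3q − 7(1−q) = −9q − 2(1−q), giving q = 5/17.
The value is 3·(5/17) + (-7)·(12/17) = -69/17.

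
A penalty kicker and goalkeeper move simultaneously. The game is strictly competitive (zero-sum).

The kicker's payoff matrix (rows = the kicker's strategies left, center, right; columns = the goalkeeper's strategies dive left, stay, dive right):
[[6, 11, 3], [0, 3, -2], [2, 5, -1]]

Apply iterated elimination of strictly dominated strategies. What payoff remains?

3

Column dive left is strictly dominated by dive right for the goalkeeper (3<6, -2<0, -1<2); eliminate dive left.
Column stay is strictly dominated by dive right for the goalkeeper (3<11, -2<3, -1<5); eliminate stay.
Row center is strictly dominated by row left (3>-2); eliminate center.
Row right is strictly dominated by row left (3>-1); eliminate right.
Only (left, dive right) remains, with payoff 3.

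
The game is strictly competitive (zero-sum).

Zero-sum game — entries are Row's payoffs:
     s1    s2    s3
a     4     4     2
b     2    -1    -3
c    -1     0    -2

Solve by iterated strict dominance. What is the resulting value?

2

Column s1 is strictly dominated by s3 for Column (2<4, -3<2, -2<-1); eliminate s1.
Row c is strictly dominated by row a (4>0, 2>-2); eliminate c.
Row b is strictly dominated by row a (4>-1, 2>-3); eliminate b.
Column s2 is strictly dominated by s3 for Column (2<4); eliminate s2.
Only (a, s3) remains, with payoff 2.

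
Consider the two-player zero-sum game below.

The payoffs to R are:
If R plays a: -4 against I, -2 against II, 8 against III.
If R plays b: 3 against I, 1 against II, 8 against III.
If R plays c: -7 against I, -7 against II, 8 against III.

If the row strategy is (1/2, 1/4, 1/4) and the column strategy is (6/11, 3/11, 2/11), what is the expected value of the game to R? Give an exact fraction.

Against (6/11, 3/11, 2/11), each row's expected payoff is a: -14/11; b: 37/11; c: -47/11.
Taking the (1/2, 1/4, 1/4)-weighted average: (1/2)·(-14/11) + (1/4)·(37/11) + (1/4)·(-47/11) = -19/22.

-19/22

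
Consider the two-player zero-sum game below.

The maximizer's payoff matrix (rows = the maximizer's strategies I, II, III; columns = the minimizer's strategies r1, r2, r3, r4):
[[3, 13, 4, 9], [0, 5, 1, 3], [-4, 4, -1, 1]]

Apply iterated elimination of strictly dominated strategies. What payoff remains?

Row II is strictly dominated by row I (3>0, 13>5, 4>1, 9>3); eliminate II.
Column r3 is strictly dominated by r1 for the minimizer (3<4, -4<-1); eliminate r3.
Row III is strictly dominated by row I (3>-4, 13>4, 9>1); eliminate III.
Column r4 is strictly dominated by r1 for the minimizer (3<9); eliminate r4.
Column r2 is strictly dominated by r1 for the minimizer (3<13); eliminate r2.
Only (I, r1) remains, with payoff 3.

3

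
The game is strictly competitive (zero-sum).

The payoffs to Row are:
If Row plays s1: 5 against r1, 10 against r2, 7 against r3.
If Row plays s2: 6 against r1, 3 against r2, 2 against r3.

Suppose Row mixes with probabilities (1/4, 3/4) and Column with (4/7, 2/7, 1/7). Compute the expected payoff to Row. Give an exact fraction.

Against (4/7, 2/7, 1/7), each row's expected payoff is s1: 47/7; s2: 32/7.
Taking the (1/4, 3/4)-weighted average: (1/4)·(47/7) + (3/4)·(32/7) = 143/28.

143/28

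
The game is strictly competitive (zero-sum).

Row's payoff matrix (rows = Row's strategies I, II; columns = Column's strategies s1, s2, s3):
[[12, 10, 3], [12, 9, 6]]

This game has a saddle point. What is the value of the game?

Row minima: 3, 6 → Row's maximin is 6.
Column maxima: 12, 10, 6 → Column's minimax is 6.
They coincide at (II, s3), so the value is 6.

6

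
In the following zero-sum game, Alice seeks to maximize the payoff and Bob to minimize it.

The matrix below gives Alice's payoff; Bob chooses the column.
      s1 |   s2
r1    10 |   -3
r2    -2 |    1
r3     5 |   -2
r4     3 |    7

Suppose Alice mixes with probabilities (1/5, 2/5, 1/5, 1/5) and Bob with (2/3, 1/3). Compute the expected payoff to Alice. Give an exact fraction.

32/15

Against (2/3, 1/3), each row's expected payoff is r1: 17/3; r2: -1; r3: 8/3; r4: 13/3.
Taking the (1/5, 2/5, 1/5, 1/5)-weighted average: (1/5)·(17/3) + (2/5)·(-1) + (1/5)·(8/3) + (1/5)·(13/3) = 32/15.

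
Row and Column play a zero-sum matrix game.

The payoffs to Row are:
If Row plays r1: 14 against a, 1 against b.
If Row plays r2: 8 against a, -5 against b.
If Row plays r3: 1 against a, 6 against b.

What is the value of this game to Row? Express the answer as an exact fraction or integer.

Row r2 is strictly dominated by row r1, so Row never plays it.
The remaining 2×2 game on (r1, r3) × (a, b) has no saddle point. Let Row play r1 with probability p; indifference gives 14p + (1−p) = p + 6(1−p), so p = 5/18.
Similarly Column's optimal q on a is 5/18, and the value is 14·(5/18) + (1)·(13/18) = 83/18.

83/18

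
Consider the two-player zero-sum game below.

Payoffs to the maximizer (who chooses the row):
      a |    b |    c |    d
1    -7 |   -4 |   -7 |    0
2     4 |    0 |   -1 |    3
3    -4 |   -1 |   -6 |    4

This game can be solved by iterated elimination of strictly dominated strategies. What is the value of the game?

Row 1 is strictly dominated by row 2 (4>-7, 0>-4, -1>-7, 3>0); eliminate 1.
Column a is strictly dominated by c for the minimizer (-1<4, -6<-4); eliminate a.
Column b is strictly dominated by c for the minimizer (-1<0, -6<-1); eliminate b.
Column d is strictly dominated by c for the minimizer (-1<3, -6<4); eliminate d.
Row 3 is strictly dominated by row 2 (-1>-6); eliminate 3.
Only (2, c) remains, with payoff -1.

-1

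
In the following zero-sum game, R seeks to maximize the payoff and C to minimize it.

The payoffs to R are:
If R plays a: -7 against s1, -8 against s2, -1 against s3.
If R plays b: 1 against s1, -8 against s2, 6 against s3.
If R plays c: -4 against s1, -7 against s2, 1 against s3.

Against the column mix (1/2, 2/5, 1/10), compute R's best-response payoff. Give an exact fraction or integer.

a: (-7)·(1/2) + (-8)·(2/5) + (-1)·(1/10) = -34/5.
b: (1)·(1/2) + (-8)·(2/5) + (6)·(1/10) = -21/10.
c: (-4)·(1/2) + (-7)·(2/5) + (1)·(1/10) = -47/10.
The best pure response is b with expected payoff -21/10.

-21/10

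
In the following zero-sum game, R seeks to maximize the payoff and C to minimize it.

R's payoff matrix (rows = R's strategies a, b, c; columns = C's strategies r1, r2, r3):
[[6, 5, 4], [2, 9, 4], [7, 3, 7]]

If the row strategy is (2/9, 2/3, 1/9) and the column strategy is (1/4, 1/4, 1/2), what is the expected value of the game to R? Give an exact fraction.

Against (1/4, 1/4, 1/2), each row's expected payoff is a: 19/4; b: 19/4; c: 6.
Taking the (2/9, 2/3, 1/9)-weighted average: (2/9)·(19/4) + (2/3)·(19/4) + (1/9)·(6) = 44/9.

44/9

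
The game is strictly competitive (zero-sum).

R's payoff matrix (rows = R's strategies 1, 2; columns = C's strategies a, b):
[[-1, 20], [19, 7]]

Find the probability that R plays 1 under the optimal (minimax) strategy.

Row minima are -1 and 7, so R's maximin is 7; column maxima are 19 and 20, so C's minimax is 19. These differ, so the equilibrium is in mixed strategies.
Let R play 1 with probability p. C is indifferent when −p + 19(1−p) = 20p + 7(1−p), giving p = 4/11.

4/11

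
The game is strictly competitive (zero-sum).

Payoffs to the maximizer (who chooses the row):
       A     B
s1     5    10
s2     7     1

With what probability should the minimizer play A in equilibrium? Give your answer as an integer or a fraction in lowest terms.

9/11

Row minima are 5 and 1, so the maximizer's maximin is 5; column maxima are 7 and 10, so the minimizer's minimax is 7. These differ, so the equilibrium is in mixed strategies.
Let the minimizer play A with probability q. The maximizer is indifferent when 5q + 10(1−q) = 7q + (1−q), giving q = 9/11.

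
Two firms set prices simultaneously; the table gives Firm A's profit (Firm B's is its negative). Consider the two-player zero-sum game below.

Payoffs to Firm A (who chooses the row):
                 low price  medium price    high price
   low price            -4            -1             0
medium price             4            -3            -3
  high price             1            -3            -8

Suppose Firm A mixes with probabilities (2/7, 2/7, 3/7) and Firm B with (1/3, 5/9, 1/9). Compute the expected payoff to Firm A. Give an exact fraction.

-106/63

Against (1/3, 5/9, 1/9), each row's expected payoff is low price: -17/9; medium price: -2/3; high price: -20/9.
Taking the (2/7, 2/7, 3/7)-weighted average: (2/7)·(-17/9) + (2/7)·(-2/3) + (3/7)·(-20/9) = -106/63.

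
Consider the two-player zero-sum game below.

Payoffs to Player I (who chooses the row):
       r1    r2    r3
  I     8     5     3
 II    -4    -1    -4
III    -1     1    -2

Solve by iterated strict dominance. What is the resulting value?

3

Column r2 is strictly dominated by r3 for Player II (3<5, -4<-1, -2<1); eliminate r2.
Row III is strictly dominated by row I (8>-1, 3>-2); eliminate III.
Row II is strictly dominated by row I (8>-4, 3>-4); eliminate II.
Column r1 is strictly dominated by r3 for Player II (3<8); eliminate r1.
Only (I, r3) remains, with payoff 3.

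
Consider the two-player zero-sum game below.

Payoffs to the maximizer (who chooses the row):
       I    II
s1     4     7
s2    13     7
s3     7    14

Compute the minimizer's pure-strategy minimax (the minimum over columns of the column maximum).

13

The worst case (largest entry) in each column is I: 13, II: 14.
The best (smallest) of these is 13.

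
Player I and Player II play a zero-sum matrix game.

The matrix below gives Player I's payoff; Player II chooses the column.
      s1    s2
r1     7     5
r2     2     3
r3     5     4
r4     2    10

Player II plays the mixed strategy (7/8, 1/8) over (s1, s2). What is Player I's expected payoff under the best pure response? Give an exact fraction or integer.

r1: (7)·(7/8) + (5)·(1/8) = 27/4.
r2: (2)·(7/8) + (3)·(1/8) = 17/8.
r3: (5)·(7/8) + (4)·(1/8) = 39/8.
r4: (2)·(7/8) + (10)·(1/8) = 3.
The best pure response is r1 with expected payoff 27/4.

27/4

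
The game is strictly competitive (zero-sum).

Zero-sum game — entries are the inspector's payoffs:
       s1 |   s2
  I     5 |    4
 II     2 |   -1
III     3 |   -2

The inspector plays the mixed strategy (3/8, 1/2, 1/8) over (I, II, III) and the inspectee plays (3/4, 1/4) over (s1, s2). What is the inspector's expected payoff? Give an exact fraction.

21/8

Against (3/4, 1/4), each row's expected payoff is I: 19/4; II: 5/4; III: 7/4.
Taking the (3/8, 1/2, 1/8)-weighted average: (3/8)·(19/4) + (1/2)·(5/4) + (1/8)·(7/4) = 21/8.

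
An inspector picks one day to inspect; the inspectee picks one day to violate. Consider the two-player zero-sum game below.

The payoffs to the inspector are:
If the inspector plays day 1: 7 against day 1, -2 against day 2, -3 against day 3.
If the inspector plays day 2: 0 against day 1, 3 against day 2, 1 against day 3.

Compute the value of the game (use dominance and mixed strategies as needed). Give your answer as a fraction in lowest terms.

7/11

Column day 2 is strictly dominated by day 3 for the inspectee (it gives the inspector more in every row).
The remaining 2×2 game on (day 1, day 2) × (day 1, day 3) has no saddle point. Let the inspector play day 1 with probability p; indifference gives 7p = −3p + (1−p), so p = 1/11.
Similarly the inspectee's optimal q on day 1 is 4/11, and the value is 7·(4/11) + (-3)·(7/11) = 7/11.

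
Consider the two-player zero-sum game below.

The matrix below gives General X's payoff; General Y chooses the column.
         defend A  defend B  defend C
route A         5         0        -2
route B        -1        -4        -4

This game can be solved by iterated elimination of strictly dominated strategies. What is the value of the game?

Column defend A is strictly dominated by defend B for General Y (0<5, -4<-1); eliminate defend A.
Row route B is strictly dominated by row route A (0>-4, -2>-4); eliminate route B.
Column defend B is strictly dominated by defend C for General Y (-2<0); eliminate defend B.
Only (route A, defend C) remains, with payoff -2.

-2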